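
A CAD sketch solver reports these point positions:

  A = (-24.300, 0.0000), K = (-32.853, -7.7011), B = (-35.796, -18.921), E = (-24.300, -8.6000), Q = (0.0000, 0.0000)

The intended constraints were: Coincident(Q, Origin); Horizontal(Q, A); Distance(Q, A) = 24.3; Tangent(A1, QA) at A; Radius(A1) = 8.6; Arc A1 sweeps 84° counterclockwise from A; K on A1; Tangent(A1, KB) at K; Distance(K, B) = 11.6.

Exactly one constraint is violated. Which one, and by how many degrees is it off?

Tangent(A1, KB) at K — off by 8.70°.

Q = (0.00, 0.00) ✓; Q.y = 0.00, A.y = 0.00 ✓; |QA| = 24.30 ✓; ∠(EA, AQ) = 90.00° ✓; |EA| = 8.600 ✓; bearing(E→K) − bearing(E→A) = 84.00° ✓; |EK| = 8.600 ✓; ∠(EK, KB) = 98.70° ✗; |KB| = 11.60 ✓.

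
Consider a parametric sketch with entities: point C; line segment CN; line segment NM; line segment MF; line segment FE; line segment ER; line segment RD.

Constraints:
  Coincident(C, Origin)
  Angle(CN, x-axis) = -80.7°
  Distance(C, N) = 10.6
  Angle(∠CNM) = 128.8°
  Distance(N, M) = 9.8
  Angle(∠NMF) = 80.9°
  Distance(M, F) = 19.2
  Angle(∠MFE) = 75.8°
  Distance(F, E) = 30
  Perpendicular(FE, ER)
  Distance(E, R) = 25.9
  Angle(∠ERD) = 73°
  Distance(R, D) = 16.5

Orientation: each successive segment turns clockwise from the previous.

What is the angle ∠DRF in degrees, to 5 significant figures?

23.805°

C is at the origin; CN runs at -80.7° with length 10.6, so N = (1.7130, -10.461). ∠CNM = 128.8° gives NM at -131.90° from the x-axis; with |NM| = 9.8, M = (-4.8318, -17.755). ∠NMF = 80.9° gives MF at 129.00° from the x-axis; with |MF| = 19.2, F = (-16.915, -2.8337). ∠MFE = 75.8° gives FE at 24.800° from the x-axis; with |FE| = 30.0, E = (10.319, 9.7498). The perpendicularity gives ER at right angles to FE, so ER runs at -65.200°; with |ER| = 25.9, R = (21.182, -13.762). ∠ERD = 73.0° gives RD at -172.20° from the x-axis; with |RD| = 16.5, D = (4.8351, -16.001). Then cos ∠DRF = RD·RF / (|RD||RF|), giving 23.805°.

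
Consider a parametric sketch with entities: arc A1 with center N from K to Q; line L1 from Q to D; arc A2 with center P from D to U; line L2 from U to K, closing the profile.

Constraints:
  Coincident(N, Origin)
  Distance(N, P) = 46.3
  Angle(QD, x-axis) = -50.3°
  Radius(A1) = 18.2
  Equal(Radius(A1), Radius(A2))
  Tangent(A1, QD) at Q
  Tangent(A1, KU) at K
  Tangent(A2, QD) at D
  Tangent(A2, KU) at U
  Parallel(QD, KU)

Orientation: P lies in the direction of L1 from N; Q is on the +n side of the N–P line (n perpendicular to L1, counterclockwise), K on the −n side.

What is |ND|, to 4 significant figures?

49.75

The slot axis is L1's direction at -50.3°, so u = (cos -50.3°, sin -50.3°) = (0.6388, -0.7694) and n = (−sin -50.3°, cos -50.3°) = (0.7694, 0.6388). N is at the origin and P lies 46.3 along u from N, so P = 46.3·u = (29.57, -35.62). Tangency of A1 to both parallel lines with radius 18.2 puts Q and K at N ± 18.2·n: Q = (14.00, 11.63), K = (-14.00, -11.63). Equal radii place D and U the same way about P: D = P + 18.2·n = (43.58, -24.00), U = P − 18.2·n = (15.57, -47.25). Then |ND| = |D − N| = 49.75.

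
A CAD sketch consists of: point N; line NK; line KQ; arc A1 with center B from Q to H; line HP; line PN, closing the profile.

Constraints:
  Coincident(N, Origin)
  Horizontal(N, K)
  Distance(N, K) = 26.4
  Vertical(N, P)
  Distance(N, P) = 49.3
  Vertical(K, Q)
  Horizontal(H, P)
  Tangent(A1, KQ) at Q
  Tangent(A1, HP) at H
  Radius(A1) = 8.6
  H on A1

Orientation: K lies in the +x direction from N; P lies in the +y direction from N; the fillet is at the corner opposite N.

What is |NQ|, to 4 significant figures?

48.51

N is at the origin; N and K share the same y with |NK| = 26.4 and K on the +x side, so K = (26.40, 0.000). NP is vertical with |NP| = 49.3 and P on the +y side, so P = (0.000, 49.30). The virtual corner opposite N is at (26.40, 49.30). A1 meets KQ tangentially, so BQ is at right angles to KQ and since A1 is tangent to HP there, BH ⟂ HP, with radius 8.6, so the center B sits 8.6 in from both sides at B = (17.80, 40.70). That places the tangent points at Q = (26.40, 40.70) on KQ and H = (17.80, 49.30) on HP. Then |NQ| = |Q − N| = 48.51.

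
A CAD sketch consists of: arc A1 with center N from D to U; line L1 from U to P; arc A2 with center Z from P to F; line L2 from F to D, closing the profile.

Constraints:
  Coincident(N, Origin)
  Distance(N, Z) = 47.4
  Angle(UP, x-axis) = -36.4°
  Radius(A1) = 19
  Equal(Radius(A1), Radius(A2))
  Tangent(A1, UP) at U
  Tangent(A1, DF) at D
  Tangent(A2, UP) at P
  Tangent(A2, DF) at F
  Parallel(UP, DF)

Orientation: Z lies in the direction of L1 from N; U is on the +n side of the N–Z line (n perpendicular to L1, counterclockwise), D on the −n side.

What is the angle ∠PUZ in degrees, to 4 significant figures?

21.84°

The slot axis is L1's direction at -36.4°, so u = (cos -36.4°, sin -36.4°) = (0.8049, -0.5934) and n = (−sin -36.4°, cos -36.4°) = (0.5934, 0.8049). N is at the origin and Z lies 47.4 along u from N, so Z = 47.4·u = (38.15, -28.13). Tangency of A1 to both parallel lines with radius 19.0 puts U and D at N ± 19.0·n: U = (11.27, 15.29), D = (-11.27, -15.29). Equal radii place P and F the same way about Z: P = Z + 19.0·n = (49.43, -12.84), F = Z − 19.0·n = (26.88, -43.42). Then cos ∠PUZ = UP·UZ / (|UP||UZ|), giving 21.84°.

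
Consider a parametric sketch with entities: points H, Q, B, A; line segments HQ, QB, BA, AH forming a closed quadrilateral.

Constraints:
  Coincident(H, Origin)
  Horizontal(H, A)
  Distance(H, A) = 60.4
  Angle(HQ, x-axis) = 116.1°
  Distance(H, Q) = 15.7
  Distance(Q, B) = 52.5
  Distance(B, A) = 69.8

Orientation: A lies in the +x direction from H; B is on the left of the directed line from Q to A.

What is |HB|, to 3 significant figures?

62.0

H is at the origin; HA is horizontal with |HA| = 60.4 and A in +x, so A = (60.4, 0). HQ runs at 116.1° with |HQ| = 15.7, so Q = (-6.91, 14.1). B is determined by |QB| = 52.5 and |BA| = 69.8 together: it lies at the intersection of circle(Q, 52.5) and circle(A, 69.8). With |QA| = 68.8, the foot of the radical line on QA is 19.0 from Q and the perpendicular offset is √(52.5² − 19.0²) = 48.9. Taking the left-of-QA solution: B = (21.7, 58.1).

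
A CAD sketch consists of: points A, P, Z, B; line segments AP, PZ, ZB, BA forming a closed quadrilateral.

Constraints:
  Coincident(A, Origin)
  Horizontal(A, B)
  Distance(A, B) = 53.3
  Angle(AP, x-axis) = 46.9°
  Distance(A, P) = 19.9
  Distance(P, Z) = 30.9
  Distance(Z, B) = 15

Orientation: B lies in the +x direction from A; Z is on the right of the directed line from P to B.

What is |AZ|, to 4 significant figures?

38.86

A is at the origin; AB is horizontal with |AB| = 53.3 and B in +x, so B = (53.3, 0). AP runs at 46.9° with |AP| = 19.9, so P = (13.60, 14.53). Z is determined by |PZ| = 30.9 and |ZB| = 15.0 together: it lies at the intersection of circle(P, 30.9) and circle(B, 15.0). With |PB| = 42.28, the foot of the radical line on PB is 29.77 from P and the perpendicular offset is √(30.9² − 29.77²) = 8.279. Taking the right-of-PB solution: Z = (38.71, -3.476).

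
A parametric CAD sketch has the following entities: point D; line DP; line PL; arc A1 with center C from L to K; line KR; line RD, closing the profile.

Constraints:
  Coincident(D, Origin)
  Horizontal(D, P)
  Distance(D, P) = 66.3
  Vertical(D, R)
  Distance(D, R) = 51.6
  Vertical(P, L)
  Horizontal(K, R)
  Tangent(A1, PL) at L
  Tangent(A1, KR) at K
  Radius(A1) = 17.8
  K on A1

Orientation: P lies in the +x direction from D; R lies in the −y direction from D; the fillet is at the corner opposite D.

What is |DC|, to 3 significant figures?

59.1

DR is vertical with |DR| = 51.6 and R on the −y side, so R = (0.00, -51.6). The virtual corner opposite D is at (66.3, -51.6). The tangent condition forces CL to be normal to PL and A1 meets KR tangentially, so CK is at right angles to KR, with radius 17.8, so the center C sits 17.8 in from both sides at C = (48.5, -33.8). Then |DC| = |C − D| = 59.1.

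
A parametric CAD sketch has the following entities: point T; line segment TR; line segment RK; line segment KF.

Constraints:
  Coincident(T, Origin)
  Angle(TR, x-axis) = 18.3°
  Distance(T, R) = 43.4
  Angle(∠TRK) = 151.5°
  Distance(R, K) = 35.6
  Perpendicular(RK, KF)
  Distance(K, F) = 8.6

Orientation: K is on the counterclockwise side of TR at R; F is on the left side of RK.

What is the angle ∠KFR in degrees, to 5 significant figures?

76.419°

T is at the origin; TR runs at 18.3° with length 43.4, so R = 43.4·(cos 18.3°, sin 18.3°) = (41.205, 13.627). ∠TRK = 151.5°, so RK runs at 18.3° + (180° − 151.5°) = 46.800° from the x-axis; with |RK| = 35.6, K = R + 35.6·(cos 46.800°, sin 46.800°) = (65.575, 39.579). The perpendicularity gives KF at right angles to RK; with |KF| = 8.6 on the left of RK, F = K + 8.6·(-0.72897, 0.68455) = (59.306, 45.466). Then cos ∠KFR = FK·FR / (|FK||FR|), giving 76.419°.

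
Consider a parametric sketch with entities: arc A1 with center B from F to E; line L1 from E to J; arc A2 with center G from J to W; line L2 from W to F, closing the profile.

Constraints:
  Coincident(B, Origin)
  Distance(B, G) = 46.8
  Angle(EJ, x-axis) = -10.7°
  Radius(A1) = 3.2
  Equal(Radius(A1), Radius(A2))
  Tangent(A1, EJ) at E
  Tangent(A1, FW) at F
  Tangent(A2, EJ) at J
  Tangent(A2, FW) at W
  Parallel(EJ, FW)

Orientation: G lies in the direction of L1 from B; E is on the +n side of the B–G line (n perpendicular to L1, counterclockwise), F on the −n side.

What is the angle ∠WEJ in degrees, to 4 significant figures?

7.787°

The slot axis is L1's direction at -10.7°, so u = (cos -10.7°, sin -10.7°) = (0.9826, -0.1857) and n = (−sin -10.7°, cos -10.7°) = (0.1857, 0.9826). B is at the origin and G lies 46.8 along u from B, so G = 46.8·u = (45.99, -8.689). Tangency of A1 to both parallel lines with radius 3.2 puts E and F at B ± 3.2·n: E = (0.5941, 3.144), F = (-0.5941, -3.144). Equal radii place J and W the same way about G: J = G + 3.2·n = (46.58, -5.545), W = G − 3.2·n = (45.39, -11.83). Then cos ∠WEJ = EW·EJ / (|EW||EJ|), giving 7.787°.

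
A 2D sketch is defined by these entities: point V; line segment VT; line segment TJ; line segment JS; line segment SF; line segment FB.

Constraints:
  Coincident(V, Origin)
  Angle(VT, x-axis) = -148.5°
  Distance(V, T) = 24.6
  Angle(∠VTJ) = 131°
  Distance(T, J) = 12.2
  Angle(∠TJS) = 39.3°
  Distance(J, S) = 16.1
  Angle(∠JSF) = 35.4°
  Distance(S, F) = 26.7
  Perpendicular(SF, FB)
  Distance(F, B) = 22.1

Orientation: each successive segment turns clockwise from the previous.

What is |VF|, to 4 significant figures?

41.11

V is at the origin; VT runs at -148.5° with length 24.6, so T = (-20.97, -12.85). ∠VTJ = 131.0° gives TJ at 162.5° from the x-axis; with |TJ| = 12.2, J = (-32.61, -9.185). ∠TJS = 39.3° gives JS at 21.80° from the x-axis; with |JS| = 16.1, S = (-17.66, -3.206). ∠JSF = 35.4° gives SF at -122.8° from the x-axis; with |SF| = 26.7, F = (-32.13, -25.65). Then |VF| = |F − V| = 41.11.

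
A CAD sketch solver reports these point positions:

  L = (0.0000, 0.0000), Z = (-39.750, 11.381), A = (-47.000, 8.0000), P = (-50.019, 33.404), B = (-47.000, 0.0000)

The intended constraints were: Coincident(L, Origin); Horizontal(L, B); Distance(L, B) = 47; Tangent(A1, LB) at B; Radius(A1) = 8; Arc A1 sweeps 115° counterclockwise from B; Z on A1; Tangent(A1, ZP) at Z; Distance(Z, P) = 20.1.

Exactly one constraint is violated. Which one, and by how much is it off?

Distance(Z, P) = 20.1 — off by 4.20.

L = (0.00, 0.00) ✓; L.y = 0.00, B.y = 0.00 ✓; |LB| = 47.00 ✓; ∠(AB, BL) = 90.00° ✓; |AB| = 8.000 ✓; bearing(A→Z) − bearing(A→B) = 115.0° ✓; |AZ| = 8.000 ✓; ∠(AZ, ZP) = 90.00° ✓; |ZP| = 24.30 ✗.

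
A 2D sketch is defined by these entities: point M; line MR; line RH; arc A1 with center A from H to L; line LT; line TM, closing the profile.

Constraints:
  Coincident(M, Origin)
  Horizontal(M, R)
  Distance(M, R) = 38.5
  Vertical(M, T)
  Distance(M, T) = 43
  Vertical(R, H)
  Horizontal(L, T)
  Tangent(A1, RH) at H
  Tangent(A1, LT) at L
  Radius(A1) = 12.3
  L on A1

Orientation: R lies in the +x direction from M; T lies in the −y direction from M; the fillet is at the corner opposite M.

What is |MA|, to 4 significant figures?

40.36

MT is vertical with |MT| = 43.0 and T on the −y side, so T = (0.000, -43.00). The virtual corner opposite M is at (38.50, -43.00). Since A1 is tangent to RH there, AH ⟂ RH and since A1 is tangent to LT there, AL ⟂ LT, with radius 12.3, so the center A sits 12.3 in from both sides at A = (26.20, -30.70). Then |MA| = |A − M| = 40.36.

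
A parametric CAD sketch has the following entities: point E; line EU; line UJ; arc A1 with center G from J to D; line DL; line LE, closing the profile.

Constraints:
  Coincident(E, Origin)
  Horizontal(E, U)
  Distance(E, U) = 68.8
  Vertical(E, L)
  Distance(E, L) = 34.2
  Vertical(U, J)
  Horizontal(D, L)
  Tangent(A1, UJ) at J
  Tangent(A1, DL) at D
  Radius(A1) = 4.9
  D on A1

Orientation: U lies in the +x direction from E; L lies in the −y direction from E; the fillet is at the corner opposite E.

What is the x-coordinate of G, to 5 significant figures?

63.900

EL is vertical with |EL| = 34.2 and L on the −y side, so L = (0.0000, -34.200). The virtual corner opposite E is at (68.800, -34.200). Since A1 is tangent to UJ there, GJ ⟂ UJ and A1 meets DL tangentially, so GD is at right angles to DL, with radius 4.9, so the center G sits 4.9 in from both sides at G = (63.900, -29.300). So G.x = 63.900.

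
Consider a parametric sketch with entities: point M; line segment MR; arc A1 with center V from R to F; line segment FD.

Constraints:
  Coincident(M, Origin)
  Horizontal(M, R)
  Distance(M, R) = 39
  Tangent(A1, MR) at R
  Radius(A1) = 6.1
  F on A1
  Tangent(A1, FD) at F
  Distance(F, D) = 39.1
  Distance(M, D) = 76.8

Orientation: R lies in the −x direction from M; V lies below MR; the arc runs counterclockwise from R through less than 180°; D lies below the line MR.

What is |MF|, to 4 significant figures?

43.36

Checks: |MR| = 39.00 ✓; |VF| = 6.100 ✓; ∠(VF, FD) = 90.00° ✓; |FD| = 39.10 ✓; |MD| = 76.80 ✓.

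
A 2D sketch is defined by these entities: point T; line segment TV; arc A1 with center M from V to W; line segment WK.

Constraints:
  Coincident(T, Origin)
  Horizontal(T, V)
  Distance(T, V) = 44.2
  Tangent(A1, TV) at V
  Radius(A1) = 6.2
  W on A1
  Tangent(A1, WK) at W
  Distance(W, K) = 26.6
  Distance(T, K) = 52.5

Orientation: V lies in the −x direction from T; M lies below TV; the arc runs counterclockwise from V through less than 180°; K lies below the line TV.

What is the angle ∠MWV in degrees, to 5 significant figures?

34.661°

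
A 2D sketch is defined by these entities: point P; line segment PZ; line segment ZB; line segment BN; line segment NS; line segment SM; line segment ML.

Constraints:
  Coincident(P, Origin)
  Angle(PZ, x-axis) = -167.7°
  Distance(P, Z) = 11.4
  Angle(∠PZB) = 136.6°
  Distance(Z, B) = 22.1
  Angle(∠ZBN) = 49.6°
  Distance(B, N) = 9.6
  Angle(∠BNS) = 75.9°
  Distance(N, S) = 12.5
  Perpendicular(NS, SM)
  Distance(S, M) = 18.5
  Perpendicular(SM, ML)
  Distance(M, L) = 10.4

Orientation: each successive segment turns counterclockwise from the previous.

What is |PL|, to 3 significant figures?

40.2

NS ⟂ SM, so SM runs at -160°; with |SM| = 18.5, M = (-35.7, -14.3). The perpendicularity gives ML at right angles to SM, so ML runs at -69.8°; with |ML| = 10.4, L = (-32.1, -24.1). Then |PL| = |L − P| = 40.2.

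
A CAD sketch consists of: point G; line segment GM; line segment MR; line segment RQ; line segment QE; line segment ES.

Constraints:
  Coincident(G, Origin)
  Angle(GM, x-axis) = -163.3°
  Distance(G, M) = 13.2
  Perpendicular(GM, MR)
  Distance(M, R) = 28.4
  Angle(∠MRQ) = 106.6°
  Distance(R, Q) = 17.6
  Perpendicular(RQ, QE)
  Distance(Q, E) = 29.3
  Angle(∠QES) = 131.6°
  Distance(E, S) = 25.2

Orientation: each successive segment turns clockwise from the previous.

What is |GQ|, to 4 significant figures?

33.63

G is at the origin; GM runs at -163.3° with length 13.2, so M = (-12.64, -3.793). GM ⟂ MR, so MR runs at 106.7°; with |MR| = 28.4, R = (-20.80, 23.41). ∠MRQ = 106.6° gives RQ at 33.30° from the x-axis; with |RQ| = 17.6, Q = (-6.094, 33.07). Then |GQ| = |Q − G| = 33.63.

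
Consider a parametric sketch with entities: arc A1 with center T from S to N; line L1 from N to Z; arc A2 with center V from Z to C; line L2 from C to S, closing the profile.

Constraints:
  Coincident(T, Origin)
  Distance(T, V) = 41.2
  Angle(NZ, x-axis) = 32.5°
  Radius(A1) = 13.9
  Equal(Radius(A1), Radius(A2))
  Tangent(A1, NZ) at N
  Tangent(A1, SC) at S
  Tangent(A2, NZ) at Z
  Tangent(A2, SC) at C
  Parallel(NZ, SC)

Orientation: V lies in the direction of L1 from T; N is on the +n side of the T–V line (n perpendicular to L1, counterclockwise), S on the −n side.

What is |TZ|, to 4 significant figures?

43.48

The slot axis is L1's direction at 32.5°, so u = (cos 32.5°, sin 32.5°) = (0.8434, 0.5373) and n = (−sin 32.5°, cos 32.5°) = (-0.5373, 0.8434). T is at the origin and V lies 41.2 along u from T, so V = 41.2·u = (34.75, 22.14). Tangency of A1 to both parallel lines with radius 13.9 puts N and S at T ± 13.9·n: N = (-7.468, 11.72), S = (7.468, -11.72). Equal radii place Z and C the same way about V: Z = V + 13.9·n = (27.28, 33.86), C = V − 13.9·n = (42.22, 10.41). Then |TZ| = |Z − T| = 43.48.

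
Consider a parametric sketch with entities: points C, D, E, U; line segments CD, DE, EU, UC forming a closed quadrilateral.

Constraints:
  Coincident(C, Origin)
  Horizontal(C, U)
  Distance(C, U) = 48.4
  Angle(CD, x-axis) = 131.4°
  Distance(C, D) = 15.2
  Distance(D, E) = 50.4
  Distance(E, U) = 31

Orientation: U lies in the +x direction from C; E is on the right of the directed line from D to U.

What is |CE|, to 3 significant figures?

35.3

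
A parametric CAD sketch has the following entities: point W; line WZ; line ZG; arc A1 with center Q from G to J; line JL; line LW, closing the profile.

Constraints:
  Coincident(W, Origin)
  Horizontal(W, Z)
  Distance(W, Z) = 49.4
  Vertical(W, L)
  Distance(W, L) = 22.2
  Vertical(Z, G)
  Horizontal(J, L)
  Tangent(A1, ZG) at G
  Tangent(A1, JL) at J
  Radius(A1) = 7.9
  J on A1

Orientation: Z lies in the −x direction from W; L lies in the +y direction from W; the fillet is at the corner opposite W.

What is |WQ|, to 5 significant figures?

43.895

W is at the origin; WZ is horizontal with |WZ| = 49.4 and Z on the −x side, so Z = (-49.400, 0.0000). WL is vertical with |WL| = 22.2 and L on the +y side, so L = (0.0000, 22.200). The virtual corner opposite W is at (-49.400, 22.200). Tangency of A1 to ZG means the radius QG is perpendicular to ZG and the tangent condition forces QJ to be normal to JL, with radius 7.9, so the center Q sits 7.9 in from both sides at Q = (-41.500, 14.300). Then |WQ| = |Q − W| = 43.895.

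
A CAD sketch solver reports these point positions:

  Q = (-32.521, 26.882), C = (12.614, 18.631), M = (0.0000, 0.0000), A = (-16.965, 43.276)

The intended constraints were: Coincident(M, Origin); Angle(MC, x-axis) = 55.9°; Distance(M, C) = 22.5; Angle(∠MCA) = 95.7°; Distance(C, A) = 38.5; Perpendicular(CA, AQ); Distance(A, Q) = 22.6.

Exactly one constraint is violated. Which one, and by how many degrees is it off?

Perpendicular(CA, AQ) — off by 3.70°.

M = (0.00, 0.00) ✓; MC at 55.90° ✓; |MC| = 22.50 ✓; ∠MCA = 95.70° ✓; |CA| = 38.50 ✓; ∠(CA, AQ) = 86.30° ✗; |AQ| = 22.60 ✓.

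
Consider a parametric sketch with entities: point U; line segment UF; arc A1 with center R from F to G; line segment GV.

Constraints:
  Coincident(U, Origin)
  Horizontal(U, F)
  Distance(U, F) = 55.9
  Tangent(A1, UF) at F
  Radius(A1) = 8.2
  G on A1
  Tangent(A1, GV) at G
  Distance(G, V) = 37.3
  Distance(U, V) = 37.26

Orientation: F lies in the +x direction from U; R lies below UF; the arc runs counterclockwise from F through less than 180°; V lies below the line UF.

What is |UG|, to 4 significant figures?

50.16

Checks: |RG| = 8.200 ✓; ∠(RG, GV) = 90.00° ✓; |GV| = 37.30 ✓; |UV| = 37.26 ✓.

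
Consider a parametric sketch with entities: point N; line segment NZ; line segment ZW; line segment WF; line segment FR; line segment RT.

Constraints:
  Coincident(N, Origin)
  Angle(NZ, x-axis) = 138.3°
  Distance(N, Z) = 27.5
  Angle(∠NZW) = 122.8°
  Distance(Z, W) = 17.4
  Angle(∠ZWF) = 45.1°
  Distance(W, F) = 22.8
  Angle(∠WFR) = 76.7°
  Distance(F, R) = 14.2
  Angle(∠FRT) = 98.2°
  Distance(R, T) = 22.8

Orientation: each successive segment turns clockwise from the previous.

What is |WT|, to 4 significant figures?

12.21

N is at the origin; NZ runs at 138.3° with length 27.5, so Z = (-20.53, 18.29). ∠NZW = 122.8° gives ZW at 81.10° from the x-axis; with |ZW| = 17.4, W = (-17.84, 35.48). ∠ZWF = 45.1° gives WF at -53.80° from the x-axis; with |WF| = 22.8, F = (-4.375, 17.09). ∠WFR = 76.7° gives FR at -157.1° from the x-axis; with |FR| = 14.2, R = (-17.46, 11.56). ∠FRT = 98.2° gives RT at 121.1° from the x-axis; with |RT| = 22.8, T = (-29.23, 31.08). Then |WT| = |T − W| = 12.21.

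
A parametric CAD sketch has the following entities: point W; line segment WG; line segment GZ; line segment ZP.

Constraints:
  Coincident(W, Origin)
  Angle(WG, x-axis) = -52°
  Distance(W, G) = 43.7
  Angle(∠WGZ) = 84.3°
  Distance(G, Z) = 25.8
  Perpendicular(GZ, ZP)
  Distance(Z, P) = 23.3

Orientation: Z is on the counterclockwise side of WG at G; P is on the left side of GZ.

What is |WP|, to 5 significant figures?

29.460

∠WGZ = 84.3°, so GZ runs at -52.0° + (180° − 84.3°) = 43.700° from the x-axis; with |GZ| = 25.8, Z = G + 25.8·(cos 43.700°, sin 43.700°) = (45.557, -16.611). GZ is perpendicular to ZP; with |ZP| = 23.3 on the left of GZ, P = Z + 23.3·(-0.69088, 0.72297) = (29.459, 0.23383). Then |WP| = |P − W| = 29.460.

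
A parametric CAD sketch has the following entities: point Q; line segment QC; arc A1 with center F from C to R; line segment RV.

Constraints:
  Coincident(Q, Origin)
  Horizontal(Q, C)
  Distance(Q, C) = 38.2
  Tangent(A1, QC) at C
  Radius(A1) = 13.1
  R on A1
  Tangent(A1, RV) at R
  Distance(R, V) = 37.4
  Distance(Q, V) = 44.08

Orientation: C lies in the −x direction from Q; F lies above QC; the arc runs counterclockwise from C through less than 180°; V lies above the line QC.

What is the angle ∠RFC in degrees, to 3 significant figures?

67.2°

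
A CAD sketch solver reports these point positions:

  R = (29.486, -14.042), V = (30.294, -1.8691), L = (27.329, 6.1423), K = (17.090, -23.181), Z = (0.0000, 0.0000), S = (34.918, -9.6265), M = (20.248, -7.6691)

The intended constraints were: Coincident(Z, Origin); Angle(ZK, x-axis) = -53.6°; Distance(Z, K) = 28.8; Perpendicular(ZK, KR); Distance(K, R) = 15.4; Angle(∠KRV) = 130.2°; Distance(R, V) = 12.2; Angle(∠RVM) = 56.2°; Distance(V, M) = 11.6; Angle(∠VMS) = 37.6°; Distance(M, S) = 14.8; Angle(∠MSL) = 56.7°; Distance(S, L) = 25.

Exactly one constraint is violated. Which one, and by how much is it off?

Distance(S, L) = 25 — off by 7.50.

Z = (0.00, 0.00) ✓; ZK at -53.60° ✓; |ZK| = 28.80 ✓; ∠(ZK, KR) = 90.00° ✓; |KR| = 15.40 ✓; ∠KRV = 130.2° ✓; |RV| = 12.20 ✓; ∠RVM = 56.20° ✓; |VM| = 11.60 ✓; ∠VMS = 37.60° ✓; |MS| = 14.80 ✓; ∠MSL = 56.70° ✓; |SL| = 17.50 ✗.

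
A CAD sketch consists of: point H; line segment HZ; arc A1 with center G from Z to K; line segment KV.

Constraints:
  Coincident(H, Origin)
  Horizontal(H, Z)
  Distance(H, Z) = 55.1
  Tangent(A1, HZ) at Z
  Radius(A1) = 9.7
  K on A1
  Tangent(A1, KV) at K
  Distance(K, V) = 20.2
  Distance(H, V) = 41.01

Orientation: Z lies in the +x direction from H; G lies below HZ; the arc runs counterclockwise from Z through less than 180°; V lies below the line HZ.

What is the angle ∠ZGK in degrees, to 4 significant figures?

54.60°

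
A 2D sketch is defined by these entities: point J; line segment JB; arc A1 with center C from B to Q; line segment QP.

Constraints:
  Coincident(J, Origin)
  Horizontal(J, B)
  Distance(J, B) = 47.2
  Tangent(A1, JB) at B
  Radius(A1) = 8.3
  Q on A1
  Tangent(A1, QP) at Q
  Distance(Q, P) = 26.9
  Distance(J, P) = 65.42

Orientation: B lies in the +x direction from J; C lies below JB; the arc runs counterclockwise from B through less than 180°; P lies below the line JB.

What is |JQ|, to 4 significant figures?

42.27

Checks: |CQ| = 8.300 ✓; ∠(CQ, QP) = 90.00° ✓; |QP| = 26.90 ✓; |JP| = 65.42 ✓.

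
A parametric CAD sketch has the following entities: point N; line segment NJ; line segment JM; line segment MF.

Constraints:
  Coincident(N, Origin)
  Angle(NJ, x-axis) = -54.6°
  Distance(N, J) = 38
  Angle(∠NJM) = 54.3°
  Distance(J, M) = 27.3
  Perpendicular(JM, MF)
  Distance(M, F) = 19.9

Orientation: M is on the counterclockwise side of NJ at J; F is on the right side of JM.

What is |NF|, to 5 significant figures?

51.017

N is at the origin; NJ runs at -54.6° with length 38.0, so J = 38.0·(cos -54.6°, sin -54.6°) = (22.013, -30.975). ∠NJM = 54.3°, so JM runs at -54.6° + (180° − 54.3°) = 71.100° from the x-axis; with |JM| = 27.3, M = J + 27.3·(cos 71.100°, sin 71.100°) = (30.856, -5.1467). JM ⟂ MF; with |MF| = 19.9 on the right of JM, F = M + 19.9·(0.94609, -0.32392) = (49.683, -11.593). Then |NF| = |F − N| = 51.017.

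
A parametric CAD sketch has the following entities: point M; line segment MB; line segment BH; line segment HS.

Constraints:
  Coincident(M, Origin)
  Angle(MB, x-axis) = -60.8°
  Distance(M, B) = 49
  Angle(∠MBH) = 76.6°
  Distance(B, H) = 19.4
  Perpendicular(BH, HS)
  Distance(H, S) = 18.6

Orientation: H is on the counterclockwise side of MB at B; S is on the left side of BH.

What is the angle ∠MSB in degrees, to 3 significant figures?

118°

∠MBH = 76.6°, so BH runs at -60.8° + (180° − 76.6°) = 42.6° from the x-axis; with |BH| = 19.4, H = B + 19.4·(cos 42.6°, sin 42.6°) = (38.2, -29.6). BH is perpendicular to HS; with |HS| = 18.6 on the left of BH, S = H + 18.6·(-0.677, 0.736) = (25.6, -16.0). Then cos ∠MSB = SM·SB / (|SM||SB|), giving 118°.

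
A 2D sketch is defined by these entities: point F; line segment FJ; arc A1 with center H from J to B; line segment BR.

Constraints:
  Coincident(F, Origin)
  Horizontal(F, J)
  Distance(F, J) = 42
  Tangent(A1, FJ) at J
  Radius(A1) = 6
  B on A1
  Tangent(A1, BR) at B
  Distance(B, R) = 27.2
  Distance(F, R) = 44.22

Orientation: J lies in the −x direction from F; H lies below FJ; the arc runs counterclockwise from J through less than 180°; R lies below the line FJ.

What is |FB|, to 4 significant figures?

47.82

Checks: |HJ| = 6.000 ✓; |HB| = 6.000 ✓; ∠(HB, BR) = 90.00° ✓; |BR| = 27.20 ✓; |FR| = 44.22 ✓.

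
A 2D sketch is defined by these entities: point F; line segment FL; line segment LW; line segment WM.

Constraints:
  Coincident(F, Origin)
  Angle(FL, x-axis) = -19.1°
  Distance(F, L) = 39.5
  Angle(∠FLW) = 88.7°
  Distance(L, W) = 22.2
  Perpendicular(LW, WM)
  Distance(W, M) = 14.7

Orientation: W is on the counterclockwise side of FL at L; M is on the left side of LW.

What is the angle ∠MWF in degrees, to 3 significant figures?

28.3°

∠FLW = 88.7°, so LW runs at -19.1° + (180° − 88.7°) = 72.2° from the x-axis; with |LW| = 22.2, W = L + 22.2·(cos 72.2°, sin 72.2°) = (44.1, 8.21). LW ⟂ WM; with |WM| = 14.7 on the left of LW, M = W + 14.7·(-0.952, 0.306) = (30.1, 12.7). Then cos ∠MWF = WM·WF / (|WM||WF|), giving 28.3°.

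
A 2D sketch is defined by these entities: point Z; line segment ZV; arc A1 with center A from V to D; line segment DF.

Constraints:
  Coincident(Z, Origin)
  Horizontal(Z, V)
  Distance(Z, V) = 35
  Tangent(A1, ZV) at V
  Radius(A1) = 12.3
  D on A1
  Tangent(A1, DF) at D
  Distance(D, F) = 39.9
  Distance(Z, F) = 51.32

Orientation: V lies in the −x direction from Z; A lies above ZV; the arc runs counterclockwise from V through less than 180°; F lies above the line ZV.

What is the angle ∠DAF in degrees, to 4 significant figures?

72.87°

Checks: |ZV| = 35.00 ✓; |AD| = 12.30 ✓; ∠(AD, DF) = 90.00° ✓; |DF| = 39.90 ✓; |ZF| = 51.32 ✓.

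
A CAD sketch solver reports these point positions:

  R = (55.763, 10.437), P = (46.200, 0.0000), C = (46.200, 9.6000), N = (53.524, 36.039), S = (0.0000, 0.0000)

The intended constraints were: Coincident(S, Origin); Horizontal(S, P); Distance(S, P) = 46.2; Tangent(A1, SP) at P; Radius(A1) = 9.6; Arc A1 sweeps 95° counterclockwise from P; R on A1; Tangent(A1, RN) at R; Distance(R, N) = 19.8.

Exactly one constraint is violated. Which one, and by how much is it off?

Distance(R, N) = 19.8 — off by 5.90.

S = (0.00, 0.00) ✓; S.y = 0.00, P.y = 0.00 ✓; |SP| = 46.20 ✓; ∠(CP, PS) = 90.00° ✓; |CP| = 9.600 ✓; bearing(C→R) − bearing(C→P) = 95.00° ✓; |CR| = 9.600 ✓; ∠(CR, RN) = 90.00° ✓; |RN| = 25.70 ✗.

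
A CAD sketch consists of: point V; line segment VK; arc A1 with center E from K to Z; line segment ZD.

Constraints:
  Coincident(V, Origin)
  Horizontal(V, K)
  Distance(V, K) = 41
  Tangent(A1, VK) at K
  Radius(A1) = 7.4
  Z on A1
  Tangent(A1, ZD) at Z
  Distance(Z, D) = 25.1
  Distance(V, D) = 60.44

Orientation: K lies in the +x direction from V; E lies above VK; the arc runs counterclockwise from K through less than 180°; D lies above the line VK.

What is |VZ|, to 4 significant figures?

48.75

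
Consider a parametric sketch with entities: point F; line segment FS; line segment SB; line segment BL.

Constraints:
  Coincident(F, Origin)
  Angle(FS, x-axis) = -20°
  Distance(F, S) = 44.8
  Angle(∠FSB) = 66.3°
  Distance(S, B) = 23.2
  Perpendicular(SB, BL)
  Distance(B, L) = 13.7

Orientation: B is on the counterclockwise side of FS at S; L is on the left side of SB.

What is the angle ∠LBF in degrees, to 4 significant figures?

7.214°

F is at the origin; FS runs at -20.0° with length 44.8, so S = 44.8·(cos -20.0°, sin -20.0°) = (42.10, -15.32). ∠FSB = 66.3°, so SB runs at -20.0° + (180° − 66.3°) = 93.70° from the x-axis; with |SB| = 23.2, B = S + 23.2·(cos 93.70°, sin 93.70°) = (40.60, 7.829). The perpendicularity gives BL at right angles to SB; with |BL| = 13.7 on the left of SB, L = B + 13.7·(-0.9979, -0.06453) = (26.93, 6.945). Then cos ∠LBF = BL·BF / (|BL||BF|), giving 7.214°.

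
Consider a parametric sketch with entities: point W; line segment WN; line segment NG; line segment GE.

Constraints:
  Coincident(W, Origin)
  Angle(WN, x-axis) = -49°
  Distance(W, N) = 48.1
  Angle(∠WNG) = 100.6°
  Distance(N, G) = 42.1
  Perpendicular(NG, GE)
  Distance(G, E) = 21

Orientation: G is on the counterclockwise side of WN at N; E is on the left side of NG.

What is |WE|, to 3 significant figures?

57.3

∠WNG = 100.6°, so NG runs at -49.0° + (180° − 100.6°) = 30.4° from the x-axis; with |NG| = 42.1, G = N + 42.1·(cos 30.4°, sin 30.4°) = (67.9, -15.0). NG is perpendicular to GE; with |GE| = 21.0 on the left of NG, E = G + 21.0·(-0.506, 0.863) = (57.2, 3.12). Then |WE| = |E − W| = 57.3.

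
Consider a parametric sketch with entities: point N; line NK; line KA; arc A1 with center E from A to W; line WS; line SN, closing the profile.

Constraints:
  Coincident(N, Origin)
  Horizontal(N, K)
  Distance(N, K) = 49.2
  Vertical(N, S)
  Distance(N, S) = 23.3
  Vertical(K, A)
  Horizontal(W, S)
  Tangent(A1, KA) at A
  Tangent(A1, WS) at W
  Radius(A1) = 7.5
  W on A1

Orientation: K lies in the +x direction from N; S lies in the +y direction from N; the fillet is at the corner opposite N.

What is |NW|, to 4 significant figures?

47.77

The virtual corner opposite N is at (49.20, 23.30). A1 meets KA tangentially, so EA is at right angles to KA and the tangent condition forces EW to be normal to WS, with radius 7.5, so the center E sits 7.5 in from both sides at E = (41.70, 15.80). That places the tangent points at A = (49.20, 15.80) on KA and W = (41.70, 23.30) on WS. Then |NW| = |W − N| = 47.77.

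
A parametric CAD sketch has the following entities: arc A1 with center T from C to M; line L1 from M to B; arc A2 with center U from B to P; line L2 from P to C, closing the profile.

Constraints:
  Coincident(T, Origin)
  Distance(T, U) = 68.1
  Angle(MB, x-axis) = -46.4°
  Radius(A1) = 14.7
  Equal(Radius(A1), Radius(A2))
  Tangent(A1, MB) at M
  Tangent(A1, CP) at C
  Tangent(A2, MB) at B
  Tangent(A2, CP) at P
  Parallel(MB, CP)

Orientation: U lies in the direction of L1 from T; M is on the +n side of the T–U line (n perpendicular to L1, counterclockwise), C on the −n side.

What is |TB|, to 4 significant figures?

69.67

The slot axis is L1's direction at -46.4°, so u = (cos -46.4°, sin -46.4°) = (0.6896, -0.7242) and n = (−sin -46.4°, cos -46.4°) = (0.7242, 0.6896). T is at the origin and U lies 68.1 along u from T, so U = 68.1·u = (46.96, -49.32). Tangency of A1 to both parallel lines with radius 14.7 puts M and C at T ± 14.7·n: M = (10.65, 10.14), C = (-10.65, -10.14). Equal radii place B and P the same way about U: B = U + 14.7·n = (57.61, -39.18), P = U − 14.7·n = (36.32, -59.45). Then |TB| = |B − T| = 69.67.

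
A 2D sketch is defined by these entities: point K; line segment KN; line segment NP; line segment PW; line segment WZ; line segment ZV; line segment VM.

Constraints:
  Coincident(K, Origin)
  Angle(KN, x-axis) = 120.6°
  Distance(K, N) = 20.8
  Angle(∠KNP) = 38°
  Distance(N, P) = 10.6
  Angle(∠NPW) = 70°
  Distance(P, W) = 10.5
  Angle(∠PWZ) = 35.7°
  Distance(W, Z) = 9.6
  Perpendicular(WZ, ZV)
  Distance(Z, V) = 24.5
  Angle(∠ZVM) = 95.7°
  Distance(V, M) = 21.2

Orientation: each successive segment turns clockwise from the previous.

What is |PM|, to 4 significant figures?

28.64

K is at the origin; KN runs at 120.6° with length 20.8, so N = (-10.59, 17.90). ∠KNP = 38.0° gives NP at -21.40° from the x-axis; with |NP| = 10.6, P = (-0.7189, 14.04). ∠NPW = 70.0° gives PW at -131.4° from the x-axis; with |PW| = 10.5, W = (-7.663, 6.160). ∠PWZ = 35.7° gives WZ at 84.30° from the x-axis; with |WZ| = 9.6, Z = (-6.709, 15.71). WZ is perpendicular to ZV, so ZV runs at -5.700°; with |ZV| = 24.5, V = (17.67, 13.28). ∠ZVM = 95.7° gives VM at -90.00° from the x-axis; with |VM| = 21.2, M = (17.67, -7.921). Then |PM| = |M − P| = 28.64.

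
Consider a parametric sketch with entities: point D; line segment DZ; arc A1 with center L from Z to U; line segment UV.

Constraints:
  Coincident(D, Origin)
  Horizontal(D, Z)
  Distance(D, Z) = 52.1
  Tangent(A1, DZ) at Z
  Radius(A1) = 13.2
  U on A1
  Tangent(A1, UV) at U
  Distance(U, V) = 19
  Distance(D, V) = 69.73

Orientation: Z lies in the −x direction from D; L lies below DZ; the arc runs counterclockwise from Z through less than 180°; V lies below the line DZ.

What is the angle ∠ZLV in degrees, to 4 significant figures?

158.9°

Checks: |LU| = 13.20 ✓; ∠(LU, UV) = 90.00° ✓; |UV| = 19.00 ✓; |DV| = 69.73 ✓.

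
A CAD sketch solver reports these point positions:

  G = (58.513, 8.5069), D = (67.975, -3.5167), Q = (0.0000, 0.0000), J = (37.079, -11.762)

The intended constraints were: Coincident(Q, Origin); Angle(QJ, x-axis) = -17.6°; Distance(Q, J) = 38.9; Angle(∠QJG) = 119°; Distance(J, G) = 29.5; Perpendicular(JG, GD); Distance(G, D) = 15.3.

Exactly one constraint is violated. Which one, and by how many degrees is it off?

Perpendicular(JG, GD) — off by 5.20°.

Q = (0.00, 0.00) ✓; QJ at -17.60° ✓; |QJ| = 38.90 ✓; ∠QJG = 119.0° ✓; |JG| = 29.50 ✓; ∠(JG, GD) = 95.20° ✗; |GD| = 15.30 ✓.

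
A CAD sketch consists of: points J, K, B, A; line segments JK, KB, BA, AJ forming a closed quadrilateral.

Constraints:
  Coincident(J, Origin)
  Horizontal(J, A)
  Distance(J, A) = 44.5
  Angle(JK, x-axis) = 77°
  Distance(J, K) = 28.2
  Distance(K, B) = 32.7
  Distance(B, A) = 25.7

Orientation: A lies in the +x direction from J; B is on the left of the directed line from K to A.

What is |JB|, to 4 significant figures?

46.34

Checks: |KB| = 32.70 ✓; |BA| = 25.70 ✓.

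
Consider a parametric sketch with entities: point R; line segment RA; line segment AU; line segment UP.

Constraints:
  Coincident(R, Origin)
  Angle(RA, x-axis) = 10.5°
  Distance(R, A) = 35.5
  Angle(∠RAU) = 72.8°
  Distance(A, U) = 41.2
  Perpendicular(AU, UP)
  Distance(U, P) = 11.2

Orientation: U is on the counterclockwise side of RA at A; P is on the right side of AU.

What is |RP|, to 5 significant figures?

54.569

R is at the origin; RA runs at 10.5° with length 35.5, so A = 35.5·(cos 10.5°, sin 10.5°) = (34.906, 6.4694). ∠RAU = 72.8°, so AU runs at 10.5° + (180° − 72.8°) = 117.70° from the x-axis; with |AU| = 41.2, U = A + 41.2·(cos 117.70°, sin 117.70°) = (15.754, 42.948). AU ⟂ UP; with |UP| = 11.2 on the right of AU, P = U + 11.2·(0.88539, 0.46484) = (25.670, 48.154). Then |RP| = |P − R| = 54.569.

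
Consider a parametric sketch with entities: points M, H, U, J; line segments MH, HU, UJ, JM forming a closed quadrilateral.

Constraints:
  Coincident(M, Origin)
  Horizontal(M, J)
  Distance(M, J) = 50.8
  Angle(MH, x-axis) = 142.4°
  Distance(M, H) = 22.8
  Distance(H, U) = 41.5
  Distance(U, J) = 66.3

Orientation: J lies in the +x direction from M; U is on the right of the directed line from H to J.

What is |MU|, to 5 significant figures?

28.526

M is at the origin; MJ is horizontal with |MJ| = 50.8 and J in +x, so J = (50.8, 0). MH runs at 142.4° with |MH| = 22.8, so H = (-18.064, 13.911). U is determined by |HU| = 41.5 and |UJ| = 66.3 together: it lies at the intersection of circle(H, 41.5) and circle(J, 66.3). With |HJ| = 70.255, the foot of the radical line on HJ is 16.101 from H and the perpendicular offset is √(41.5² − 16.101²) = 38.249. Taking the right-of-HJ solution: U = (-9.8558, -26.769).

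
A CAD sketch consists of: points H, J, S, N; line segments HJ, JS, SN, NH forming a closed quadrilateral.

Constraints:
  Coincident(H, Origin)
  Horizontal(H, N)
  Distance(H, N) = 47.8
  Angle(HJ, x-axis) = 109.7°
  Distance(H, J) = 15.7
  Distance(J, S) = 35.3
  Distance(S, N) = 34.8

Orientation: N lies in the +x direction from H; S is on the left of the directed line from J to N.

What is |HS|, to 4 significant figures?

39.28

H is at the origin; H and N share the same y with |HN| = 47.8 and N in +x, so N = (47.8, 0). HJ runs at 109.7° with |HJ| = 15.7, so J = (-5.292, 14.78). S is determined by |JS| = 35.3 and |SN| = 34.8 together: it lies at the intersection of circle(J, 35.3) and circle(N, 34.8). With |JN| = 55.11, the foot of the radical line on JN is 27.87 from J and the perpendicular offset is √(35.3² − 27.87²) = 21.66. Taking the left-of-JN solution: S = (27.37, 28.17).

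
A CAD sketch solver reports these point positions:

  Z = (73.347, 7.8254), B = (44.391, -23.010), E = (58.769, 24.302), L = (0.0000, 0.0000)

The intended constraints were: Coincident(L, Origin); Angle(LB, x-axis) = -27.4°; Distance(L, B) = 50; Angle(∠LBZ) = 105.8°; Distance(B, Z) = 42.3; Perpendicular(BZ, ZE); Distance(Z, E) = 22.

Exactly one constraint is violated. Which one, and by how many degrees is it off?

Perpendicular(BZ, ZE) — off by 5.30°.

L = (0.00, 0.00) ✓; LB at -27.40° ✓; |LB| = 50.00 ✓; ∠LBZ = 105.8° ✓; |BZ| = 42.30 ✓; ∠(BZ, ZE) = 84.70° ✗; |ZE| = 22.00 ✓.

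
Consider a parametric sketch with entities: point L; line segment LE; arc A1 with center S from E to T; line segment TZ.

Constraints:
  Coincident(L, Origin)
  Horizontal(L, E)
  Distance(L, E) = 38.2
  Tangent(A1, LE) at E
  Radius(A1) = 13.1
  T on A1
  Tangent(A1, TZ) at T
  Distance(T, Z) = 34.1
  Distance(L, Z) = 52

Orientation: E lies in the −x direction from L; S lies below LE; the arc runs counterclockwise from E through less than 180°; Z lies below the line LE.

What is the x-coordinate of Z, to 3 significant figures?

-23.3

Checks: ∠(SE, EL) = 90.00° ✓; |ST| = 13.10 ✓; ∠(ST, TZ) = 90.00° ✓; |TZ| = 34.10 ✓; |LZ| = 52.00 ✓.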